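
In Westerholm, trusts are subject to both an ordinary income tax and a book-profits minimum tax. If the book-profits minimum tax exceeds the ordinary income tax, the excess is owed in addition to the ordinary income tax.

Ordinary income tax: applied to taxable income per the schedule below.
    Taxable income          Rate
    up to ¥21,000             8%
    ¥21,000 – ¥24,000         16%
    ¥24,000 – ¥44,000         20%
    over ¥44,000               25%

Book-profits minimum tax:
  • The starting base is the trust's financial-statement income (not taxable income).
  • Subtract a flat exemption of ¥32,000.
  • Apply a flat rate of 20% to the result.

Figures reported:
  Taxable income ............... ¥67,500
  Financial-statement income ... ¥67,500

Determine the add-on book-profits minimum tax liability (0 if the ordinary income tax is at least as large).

Book-profits minimum tax:
  Base (financial-statement income): ¥67,500
  Less exemption ¥32,000 → base ¥35,500
  ¥35,500 × 20% = ¥7,100

Ordinary income tax:
  ¥21,000 × 8% = ¥1,680
  ¥3,000 × 16% = ¥480
  ¥20,000 × 20% = ¥4,000
  ¥23,500 × 25% = ¥5,875
  → ¥12,035

¥7,100 ≤ ¥12,035, so no add-on is due.

¥0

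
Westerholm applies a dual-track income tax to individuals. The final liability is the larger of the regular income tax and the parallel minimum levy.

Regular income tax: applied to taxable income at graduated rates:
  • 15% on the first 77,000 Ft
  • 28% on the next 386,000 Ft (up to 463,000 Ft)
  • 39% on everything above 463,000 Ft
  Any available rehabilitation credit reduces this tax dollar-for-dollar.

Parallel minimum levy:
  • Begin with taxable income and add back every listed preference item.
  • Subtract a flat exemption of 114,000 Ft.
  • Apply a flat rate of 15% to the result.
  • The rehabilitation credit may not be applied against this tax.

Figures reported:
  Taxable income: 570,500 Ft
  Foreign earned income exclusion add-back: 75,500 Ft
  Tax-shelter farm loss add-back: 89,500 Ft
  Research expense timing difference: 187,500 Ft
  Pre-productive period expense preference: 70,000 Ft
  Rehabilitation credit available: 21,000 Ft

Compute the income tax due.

Parallel minimum levy:
  Adjusted income: 570,500 Ft + 75,500 Ft + 89,500 Ft + 187,500 Ft + 70,000 Ft = 993,000 Ft
  Less exemption 114,000 Ft → base 879,000 Ft
  879,000 Ft × 15% = 131,850 Ft

Regular income tax:
  77,000 Ft × 15% = 11,550 Ft
  386,000 Ft × 28% = 108,080 Ft
  107,500 Ft × 39% = 41,925 Ft
  → 161,555 Ft
  Less rehabilitation credit 21,000 Ft → 140,555 Ft

140,555 Ft > 131,850 Ft, so the regular income tax governs.

140,555 Ft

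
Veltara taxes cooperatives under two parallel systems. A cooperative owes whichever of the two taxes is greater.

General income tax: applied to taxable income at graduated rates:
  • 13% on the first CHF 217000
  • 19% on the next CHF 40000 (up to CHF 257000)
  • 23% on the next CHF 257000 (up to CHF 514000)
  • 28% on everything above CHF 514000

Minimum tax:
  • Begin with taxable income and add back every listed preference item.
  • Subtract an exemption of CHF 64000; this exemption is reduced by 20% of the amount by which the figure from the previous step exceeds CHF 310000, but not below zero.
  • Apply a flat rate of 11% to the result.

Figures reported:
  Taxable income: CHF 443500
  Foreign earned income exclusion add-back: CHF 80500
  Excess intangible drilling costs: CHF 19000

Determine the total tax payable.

General income tax:
  CHF 217000 × 13% = CHF 28210
  CHF 40000 × 19% = CHF 7600
  CHF 186500 × 23% = CHF 42895
  → CHF 78705

Minimum tax:
  Adjusted income: CHF 443500 + CHF 80500 + CHF 19000 = CHF 543000
  Exemption: CHF 64000 − 20% × (CHF 543000 − CHF 310000) = CHF 64000 − CHF 46600 = CHF 17400
  Base: CHF 543000 − CHF 17400 = CHF 525600
  CHF 525600 × 11% = CHF 57816

CHF 78705 > CHF 57816, so the general income tax governs.

CHF 78705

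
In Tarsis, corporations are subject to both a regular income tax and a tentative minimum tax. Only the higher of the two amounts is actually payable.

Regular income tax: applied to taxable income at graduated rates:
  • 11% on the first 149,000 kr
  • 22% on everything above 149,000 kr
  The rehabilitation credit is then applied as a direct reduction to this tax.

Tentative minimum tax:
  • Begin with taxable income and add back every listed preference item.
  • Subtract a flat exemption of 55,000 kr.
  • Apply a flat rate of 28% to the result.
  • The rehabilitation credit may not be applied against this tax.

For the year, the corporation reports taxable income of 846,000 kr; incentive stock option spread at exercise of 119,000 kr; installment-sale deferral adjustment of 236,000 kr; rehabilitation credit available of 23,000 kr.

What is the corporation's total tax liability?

320,880 kr

Regular income tax:
  149,000 kr × 11% = 16,390 kr
  697,000 kr × 22% = 153,340 kr
  → 169,730 kr
  Less rehabilitation credit 23,000 kr → 146,730 kr

Tentative minimum tax:
  Adjusted income: 846,000 kr + 119,000 kr + 236,000 kr = 1,201,000 kr
  Less exemption 55,000 kr → base 1,146,000 kr
  1,146,000 kr × 28% = 320,880 kr

320,880 kr > 146,730 kr, so the tentative minimum tax is the binding amount.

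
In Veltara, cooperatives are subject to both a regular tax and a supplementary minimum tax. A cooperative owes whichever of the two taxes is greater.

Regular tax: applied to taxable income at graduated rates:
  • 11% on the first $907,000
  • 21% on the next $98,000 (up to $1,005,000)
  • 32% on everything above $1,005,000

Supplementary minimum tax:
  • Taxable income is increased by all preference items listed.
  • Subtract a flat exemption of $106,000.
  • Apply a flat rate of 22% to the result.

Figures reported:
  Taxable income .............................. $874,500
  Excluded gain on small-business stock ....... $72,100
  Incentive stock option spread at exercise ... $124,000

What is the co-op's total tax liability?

Regular tax:
  $874,500 × 11% = $96,195

Supplementary minimum tax:
  Adjusted income: $874,500 + $72,100 + $124,000 = $1,070,600
  Less exemption $106,000 → base $964,600
  $964,600 × 22% = $212,212

$212,212 > $96,195, so the supplementary minimum tax is the binding amount.

$212,212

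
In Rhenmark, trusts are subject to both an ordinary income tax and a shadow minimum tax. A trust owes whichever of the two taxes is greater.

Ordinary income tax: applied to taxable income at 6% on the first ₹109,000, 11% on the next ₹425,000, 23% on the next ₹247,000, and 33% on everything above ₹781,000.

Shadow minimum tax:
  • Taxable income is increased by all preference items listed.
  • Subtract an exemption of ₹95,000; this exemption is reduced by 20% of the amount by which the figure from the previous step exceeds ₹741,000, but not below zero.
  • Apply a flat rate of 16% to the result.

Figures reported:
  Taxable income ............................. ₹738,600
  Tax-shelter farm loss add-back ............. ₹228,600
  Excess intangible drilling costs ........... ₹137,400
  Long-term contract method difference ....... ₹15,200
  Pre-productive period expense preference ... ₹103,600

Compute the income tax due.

Shadow minimum tax:
  Adjusted income: ₹738,600 + ₹228,600 + ₹137,400 + ₹15,200 + ₹103,600 = ₹1,223,400
  Exemption: 20% × (₹1,223,400 − ₹741,000) = ₹96,480 ≥ ₹95,000, so the exemption is fully phased out
  Base: ₹1,223,400 − ₹0 = ₹1,223,400
  ₹1,223,400 × 16% = ₹195,744

Ordinary income tax:
  ₹109,000 × 6% = ₹6,540
  ₹425,000 × 11% = ₹46,750
  ₹204,600 × 23% = ₹47,058
  → ₹100,348

₹195,744 > ₹100,348, so the shadow minimum tax is the binding amount.

₹195,744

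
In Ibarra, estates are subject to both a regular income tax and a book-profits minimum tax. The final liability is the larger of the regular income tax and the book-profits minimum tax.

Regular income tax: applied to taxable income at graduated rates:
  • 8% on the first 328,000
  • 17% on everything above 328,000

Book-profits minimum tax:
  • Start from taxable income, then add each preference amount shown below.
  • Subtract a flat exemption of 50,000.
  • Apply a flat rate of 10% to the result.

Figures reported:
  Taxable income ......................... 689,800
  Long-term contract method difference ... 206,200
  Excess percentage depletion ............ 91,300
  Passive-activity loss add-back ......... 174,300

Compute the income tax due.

111,160

Regular income tax:
  328,000 × 8% = 26,240
  361,800 × 17% = 61,506
  → 87,746

Book-profits minimum tax:
  Adjusted income: 689,800 + 206,200 + 91,300 + 174,300 = 1,161,600
  Less exemption 50,000 → base 1,111,600
  1,111,600 × 10% = 111,160

111,160 > 87,746, so the book-profits minimum tax is the binding amount.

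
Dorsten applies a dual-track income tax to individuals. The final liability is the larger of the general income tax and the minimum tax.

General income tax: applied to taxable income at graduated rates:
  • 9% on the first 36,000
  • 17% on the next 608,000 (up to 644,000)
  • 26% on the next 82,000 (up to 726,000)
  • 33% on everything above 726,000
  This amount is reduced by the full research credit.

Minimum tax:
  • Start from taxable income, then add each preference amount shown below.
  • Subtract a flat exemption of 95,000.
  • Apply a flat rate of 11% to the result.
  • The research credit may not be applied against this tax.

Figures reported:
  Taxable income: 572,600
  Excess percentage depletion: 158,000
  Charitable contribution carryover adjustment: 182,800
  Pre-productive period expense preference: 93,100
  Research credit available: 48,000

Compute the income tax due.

General income tax:
  36,000 × 9% = 3,240
  536,600 × 17% = 91,222
  → 94,462
  Less research credit 48,000 → 46,462

Minimum tax:
  Adjusted income: 572,600 + 158,000 + 182,800 + 93,100 = 1,006,500
  Less exemption 95,000 → base 911,500
  911,500 × 11% = 100,265

100,265 > 46,462, so the minimum tax is the binding amount.

100,265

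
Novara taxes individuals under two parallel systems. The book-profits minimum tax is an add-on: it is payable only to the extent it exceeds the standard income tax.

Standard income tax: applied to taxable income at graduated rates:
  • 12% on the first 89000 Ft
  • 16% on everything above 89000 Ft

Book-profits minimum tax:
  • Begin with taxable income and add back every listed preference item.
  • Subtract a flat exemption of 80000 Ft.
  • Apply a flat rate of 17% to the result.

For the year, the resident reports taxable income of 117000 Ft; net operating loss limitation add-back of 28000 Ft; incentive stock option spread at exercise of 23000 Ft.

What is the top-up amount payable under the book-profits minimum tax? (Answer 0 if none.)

0 Ft

Book-profits minimum tax:
  Adjusted income: 117000 Ft + 28000 Ft + 23000 Ft = 168000 Ft
  Less exemption 80000 Ft → base 88000 Ft
  88000 Ft × 17% = 14960 Ft

Standard income tax:
  89000 Ft × 12% = 10680 Ft
  28000 Ft × 16% = 4480 Ft
  → 15160 Ft

14960 Ft ≤ 15160 Ft, so no add-on is due.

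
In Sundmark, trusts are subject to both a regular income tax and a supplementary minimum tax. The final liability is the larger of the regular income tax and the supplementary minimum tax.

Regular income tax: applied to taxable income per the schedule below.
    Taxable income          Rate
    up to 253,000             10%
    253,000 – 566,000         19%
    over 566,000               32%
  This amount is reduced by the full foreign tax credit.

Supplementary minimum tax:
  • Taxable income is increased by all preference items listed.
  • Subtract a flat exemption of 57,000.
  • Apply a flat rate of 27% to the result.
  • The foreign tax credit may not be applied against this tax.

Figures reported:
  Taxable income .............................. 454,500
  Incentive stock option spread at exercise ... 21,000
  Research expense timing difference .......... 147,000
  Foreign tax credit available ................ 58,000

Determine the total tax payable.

152,685

Supplementary minimum tax:
  Adjusted income: 454,500 + 21,000 + 147,000 = 622,500
  Less exemption 57,000 → base 565,500
  565,500 × 27% = 152,685

Regular income tax:
  253,000 × 10% = 25,300
  201,500 × 19% = 38,285
  → 63,585
  Less foreign tax credit 58,000 → 5,585

152,685 > 5,585, so the supplementary minimum tax is the binding amount.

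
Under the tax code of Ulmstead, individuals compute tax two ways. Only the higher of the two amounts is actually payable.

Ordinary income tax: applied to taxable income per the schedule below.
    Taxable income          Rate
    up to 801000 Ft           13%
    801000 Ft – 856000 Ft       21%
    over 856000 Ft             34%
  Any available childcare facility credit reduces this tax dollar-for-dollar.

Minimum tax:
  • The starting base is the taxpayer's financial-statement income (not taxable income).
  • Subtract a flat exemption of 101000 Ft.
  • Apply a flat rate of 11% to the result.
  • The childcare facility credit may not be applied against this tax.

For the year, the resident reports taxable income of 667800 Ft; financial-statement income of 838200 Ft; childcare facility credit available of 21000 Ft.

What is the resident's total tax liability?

Ordinary income tax:
  667800 Ft × 13% = 86814 Ft
  Less childcare facility credit 21000 Ft → 65814 Ft

Minimum tax:
  Base (financial-statement income): 838200 Ft
  Less exemption 101000 Ft → base 737200 Ft
  737200 Ft × 11% = 81092 Ft

81092 Ft > 65814 Ft, so the minimum tax is the binding amount.

81092 Ft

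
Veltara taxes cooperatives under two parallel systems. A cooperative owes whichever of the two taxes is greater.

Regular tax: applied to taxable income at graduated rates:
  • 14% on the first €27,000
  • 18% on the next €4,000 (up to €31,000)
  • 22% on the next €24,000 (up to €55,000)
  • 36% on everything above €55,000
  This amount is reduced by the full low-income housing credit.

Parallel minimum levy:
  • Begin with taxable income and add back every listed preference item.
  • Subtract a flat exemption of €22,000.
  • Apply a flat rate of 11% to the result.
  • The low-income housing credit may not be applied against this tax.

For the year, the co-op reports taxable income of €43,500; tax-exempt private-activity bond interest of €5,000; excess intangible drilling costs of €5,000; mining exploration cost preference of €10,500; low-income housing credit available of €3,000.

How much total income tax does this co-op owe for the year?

€4,620

Regular tax:
  €27,000 × 14% = €3,780
  €4,000 × 18% = €720
  €12,500 × 22% = €2,750
  → €7,250
  Less low-income housing credit €3,000 → €4,250

Parallel minimum levy:
  Adjusted income: €43,500 + €5,000 + €5,000 + €10,500 = €64,000
  Less exemption €22,000 → base €42,000
  €42,000 × 11% = €4,620

€4,620 > €4,250, so the parallel minimum levy is the binding amount.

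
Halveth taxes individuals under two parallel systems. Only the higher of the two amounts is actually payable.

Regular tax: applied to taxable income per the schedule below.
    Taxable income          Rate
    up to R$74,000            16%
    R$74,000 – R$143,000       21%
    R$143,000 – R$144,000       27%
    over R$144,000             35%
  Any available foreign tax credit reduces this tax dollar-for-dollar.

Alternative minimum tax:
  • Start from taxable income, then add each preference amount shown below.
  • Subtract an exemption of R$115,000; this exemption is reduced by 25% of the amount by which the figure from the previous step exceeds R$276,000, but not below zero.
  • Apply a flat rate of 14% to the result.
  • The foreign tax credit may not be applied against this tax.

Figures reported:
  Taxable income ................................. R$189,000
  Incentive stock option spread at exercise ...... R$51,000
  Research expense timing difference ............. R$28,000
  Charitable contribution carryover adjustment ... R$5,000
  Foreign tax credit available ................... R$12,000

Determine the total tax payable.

R$30,350

Alternative minimum tax:
  Adjusted income: R$189,000 + R$51,000 + R$28,000 + R$5,000 = R$273,000
  Exemption: R$273,000 ≤ R$276,000, so full R$115,000 applies
  Base: R$273,000 − R$115,000 = R$158,000
  R$158,000 × 14% = R$22,120

Regular tax:
  R$74,000 × 16% = R$11,840
  R$69,000 × 21% = R$14,490
  R$1,000 × 27% = R$270
  R$45,000 × 35% = R$15,750
  → R$42,350
  Less foreign tax credit R$12,000 → R$30,350

R$30,350 > R$22,120, so the regular tax governs.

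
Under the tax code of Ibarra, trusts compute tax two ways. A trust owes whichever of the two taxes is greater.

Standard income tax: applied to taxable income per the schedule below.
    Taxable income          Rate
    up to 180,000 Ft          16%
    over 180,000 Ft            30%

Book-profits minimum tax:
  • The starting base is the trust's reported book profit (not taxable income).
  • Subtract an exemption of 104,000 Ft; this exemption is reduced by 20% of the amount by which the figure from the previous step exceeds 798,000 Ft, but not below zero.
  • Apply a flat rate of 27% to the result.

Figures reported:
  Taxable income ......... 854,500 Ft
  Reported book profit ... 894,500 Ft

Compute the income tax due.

Book-profits minimum tax:
  Base (reported book profit): 894,500 Ft
  Exemption: 104,000 Ft − 20% × (894,500 Ft − 798,000 Ft) = 104,000 Ft − 19,300 Ft = 84,700 Ft
  Base: 894,500 Ft − 84,700 Ft = 809,800 Ft
  809,800 Ft × 27% = 218,646 Ft

Standard income tax:
  180,000 Ft × 16% = 28,800 Ft
  674,500 Ft × 30% = 202,350 Ft
  → 231,150 Ft

231,150 Ft > 218,646 Ft, so the standard income tax governs.

231,150 Ft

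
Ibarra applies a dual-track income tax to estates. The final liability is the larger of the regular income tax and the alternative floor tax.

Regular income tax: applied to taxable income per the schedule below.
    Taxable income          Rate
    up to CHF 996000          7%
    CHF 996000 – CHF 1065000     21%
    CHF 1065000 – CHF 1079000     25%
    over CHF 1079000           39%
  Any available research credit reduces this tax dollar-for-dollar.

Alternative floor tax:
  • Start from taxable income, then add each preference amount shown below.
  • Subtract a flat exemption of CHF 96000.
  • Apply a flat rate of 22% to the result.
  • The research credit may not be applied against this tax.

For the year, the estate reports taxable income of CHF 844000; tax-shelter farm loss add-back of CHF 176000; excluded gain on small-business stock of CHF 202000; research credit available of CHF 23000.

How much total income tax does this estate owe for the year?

Regular income tax:
  CHF 844000 × 7% = CHF 59080
  Less research credit CHF 23000 → CHF 36080

Alternative floor tax:
  Adjusted income: CHF 844000 + CHF 176000 + CHF 202000 = CHF 1222000
  Less exemption CHF 96000 → base CHF 1126000
  CHF 1126000 × 22% = CHF 247720

CHF 247720 > CHF 36080, so the alternative floor tax is the binding amount.

CHF 247720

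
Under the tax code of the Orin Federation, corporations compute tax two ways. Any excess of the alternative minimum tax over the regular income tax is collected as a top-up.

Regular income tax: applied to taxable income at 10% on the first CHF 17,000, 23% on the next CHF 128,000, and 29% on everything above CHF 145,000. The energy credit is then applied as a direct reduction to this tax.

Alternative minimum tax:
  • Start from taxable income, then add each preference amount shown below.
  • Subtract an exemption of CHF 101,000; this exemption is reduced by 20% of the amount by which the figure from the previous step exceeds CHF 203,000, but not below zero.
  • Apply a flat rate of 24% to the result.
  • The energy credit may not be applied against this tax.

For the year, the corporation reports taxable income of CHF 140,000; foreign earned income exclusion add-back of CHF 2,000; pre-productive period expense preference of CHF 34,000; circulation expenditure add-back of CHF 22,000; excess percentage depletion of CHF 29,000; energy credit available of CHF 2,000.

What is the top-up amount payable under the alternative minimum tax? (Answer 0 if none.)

Regular income tax:
  CHF 17,000 × 10% = CHF 1,700
  CHF 123,000 × 23% = CHF 28,290
  → CHF 29,990
  Less energy credit CHF 2,000 → CHF 27,990

Alternative minimum tax:
  Adjusted income: CHF 140,000 + CHF 2,000 + CHF 34,000 + CHF 22,000 + CHF 29,000 = CHF 227,000
  Exemption: CHF 101,000 − 20% × (CHF 227,000 − CHF 203,000) = CHF 101,000 − CHF 4,800 = CHF 96,200
  Base: CHF 227,000 − CHF 96,200 = CHF 130,800
  CHF 130,800 × 24% = CHF 31,392

Excess of alternative minimum tax over regular income tax: CHF 31,392 − CHF 27,990 = CHF 3,402.

CHF 3,402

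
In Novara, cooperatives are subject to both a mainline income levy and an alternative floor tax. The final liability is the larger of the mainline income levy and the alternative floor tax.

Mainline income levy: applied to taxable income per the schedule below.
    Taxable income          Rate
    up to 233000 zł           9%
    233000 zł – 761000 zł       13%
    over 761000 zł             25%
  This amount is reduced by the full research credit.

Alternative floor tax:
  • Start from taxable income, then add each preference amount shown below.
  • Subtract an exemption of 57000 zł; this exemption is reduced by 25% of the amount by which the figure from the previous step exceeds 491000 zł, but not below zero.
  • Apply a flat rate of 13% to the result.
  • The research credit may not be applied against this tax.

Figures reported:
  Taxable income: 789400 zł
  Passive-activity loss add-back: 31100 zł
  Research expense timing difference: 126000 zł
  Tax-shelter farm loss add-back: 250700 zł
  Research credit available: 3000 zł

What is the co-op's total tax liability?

Mainline income levy:
  233000 zł × 9% = 20970 zł
  528000 zł × 13% = 68640 zł
  28400 zł × 25% = 7100 zł
  → 96710 zł
  Less research credit 3000 zł → 93710 zł

Alternative floor tax:
  Adjusted income: 789400 zł + 31100 zł + 126000 zł + 250700 zł = 1197200 zł
  Exemption: 25% × (1197200 zł − 491000 zł) = 176550 zł ≥ 57000 zł, so the exemption is fully phased out
  Base: 1197200 zł − 0 zł = 1197200 zł
  1197200 zł × 13% = 155636 zł

155636 zł > 93710 zł, so the alternative floor tax is the binding amount.

155636 zł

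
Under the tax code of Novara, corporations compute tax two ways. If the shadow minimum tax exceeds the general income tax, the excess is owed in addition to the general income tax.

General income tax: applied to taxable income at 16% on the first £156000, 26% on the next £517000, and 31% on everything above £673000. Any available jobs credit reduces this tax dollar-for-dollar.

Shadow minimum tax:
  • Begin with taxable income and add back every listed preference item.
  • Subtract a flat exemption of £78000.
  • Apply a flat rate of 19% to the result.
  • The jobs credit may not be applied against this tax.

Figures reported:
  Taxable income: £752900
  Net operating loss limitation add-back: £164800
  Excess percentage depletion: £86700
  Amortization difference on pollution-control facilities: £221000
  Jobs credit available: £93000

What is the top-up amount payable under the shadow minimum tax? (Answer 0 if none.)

Shadow minimum tax:
  Adjusted income: £752900 + £164800 + £86700 + £221000 = £1225400
  Less exemption £78000 → base £1147400
  £1147400 × 19% = £218006

General income tax:
  £156000 × 16% = £24960
  £517000 × 26% = £134420
  £79900 × 31% = £24769
  → £184149
  Less jobs credit £93000 → £91149

Excess of shadow minimum tax over general income tax: £218006 − £91149 = £126857.

£126857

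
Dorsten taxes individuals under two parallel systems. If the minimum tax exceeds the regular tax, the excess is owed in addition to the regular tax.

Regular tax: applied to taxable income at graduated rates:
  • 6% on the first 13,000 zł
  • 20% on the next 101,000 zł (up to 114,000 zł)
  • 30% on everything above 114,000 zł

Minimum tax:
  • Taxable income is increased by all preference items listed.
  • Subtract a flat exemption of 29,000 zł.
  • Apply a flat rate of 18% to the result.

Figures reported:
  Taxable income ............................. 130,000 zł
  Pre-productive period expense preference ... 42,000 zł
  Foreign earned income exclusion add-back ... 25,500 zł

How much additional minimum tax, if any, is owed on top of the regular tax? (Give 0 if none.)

4,550 zł

Minimum tax:
  Adjusted income: 130,000 zł + 42,000 zł + 25,500 zł = 197,500 zł
  Less exemption 29,000 zł → base 168,500 zł
  168,500 zł × 18% = 30,330 zł

Regular tax:
  13,000 zł × 6% = 780 zł
  101,000 zł × 20% = 20,200 zł
  16,000 zł × 30% = 4,800 zł
  → 25,780 zł

Excess of minimum tax over regular tax: 30,330 zł − 25,780 zł = 4,550 zł.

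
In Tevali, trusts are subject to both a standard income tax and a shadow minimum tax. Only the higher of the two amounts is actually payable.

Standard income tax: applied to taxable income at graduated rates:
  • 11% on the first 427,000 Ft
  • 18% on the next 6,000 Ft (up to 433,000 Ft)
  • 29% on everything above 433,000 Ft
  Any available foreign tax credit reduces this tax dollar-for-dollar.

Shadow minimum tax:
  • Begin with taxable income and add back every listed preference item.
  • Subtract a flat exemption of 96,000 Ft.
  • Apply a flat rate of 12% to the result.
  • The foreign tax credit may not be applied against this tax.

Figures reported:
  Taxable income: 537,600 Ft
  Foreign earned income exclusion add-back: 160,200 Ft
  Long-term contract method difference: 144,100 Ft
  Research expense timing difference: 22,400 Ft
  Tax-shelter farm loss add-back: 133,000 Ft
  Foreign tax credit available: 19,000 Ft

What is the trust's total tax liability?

Standard income tax:
  427,000 Ft × 11% = 46,970 Ft
  6,000 Ft × 18% = 1,080 Ft
  104,600 Ft × 29% = 30,334 Ft
  → 78,384 Ft
  Less foreign tax credit 19,000 Ft → 59,384 Ft

Shadow minimum tax:
  Adjusted income: 537,600 Ft + 160,200 Ft + 144,100 Ft + 22,400 Ft + 133,000 Ft = 997,300 Ft
  Less exemption 96,000 Ft → base 901,300 Ft
  901,300 Ft × 12% = 108,156 Ft

108,156 Ft > 59,384 Ft, so the shadow minimum tax is the binding amount.

108,156 Ft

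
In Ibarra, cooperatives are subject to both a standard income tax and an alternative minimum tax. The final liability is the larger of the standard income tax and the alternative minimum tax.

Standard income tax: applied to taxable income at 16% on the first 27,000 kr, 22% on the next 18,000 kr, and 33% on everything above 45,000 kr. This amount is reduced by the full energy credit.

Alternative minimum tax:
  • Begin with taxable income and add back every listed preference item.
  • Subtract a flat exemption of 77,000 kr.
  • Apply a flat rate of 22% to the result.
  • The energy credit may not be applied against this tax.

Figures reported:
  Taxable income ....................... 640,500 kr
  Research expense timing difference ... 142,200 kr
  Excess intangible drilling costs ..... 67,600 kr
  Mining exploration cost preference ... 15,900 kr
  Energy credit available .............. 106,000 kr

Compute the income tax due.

Standard income tax:
  27,000 kr × 16% = 4,320 kr
  18,000 kr × 22% = 3,960 kr
  595,500 kr × 33% = 196,515 kr
  → 204,795 kr
  Less energy credit 106,000 kr → 98,795 kr

Alternative minimum tax:
  Adjusted income: 640,500 kr + 142,200 kr + 67,600 kr + 15,900 kr = 866,200 kr
  Less exemption 77,000 kr → base 789,200 kr
  789,200 kr × 22% = 173,624 kr

173,624 kr > 98,795 kr, so the alternative minimum tax is the binding amount.

173,624 kr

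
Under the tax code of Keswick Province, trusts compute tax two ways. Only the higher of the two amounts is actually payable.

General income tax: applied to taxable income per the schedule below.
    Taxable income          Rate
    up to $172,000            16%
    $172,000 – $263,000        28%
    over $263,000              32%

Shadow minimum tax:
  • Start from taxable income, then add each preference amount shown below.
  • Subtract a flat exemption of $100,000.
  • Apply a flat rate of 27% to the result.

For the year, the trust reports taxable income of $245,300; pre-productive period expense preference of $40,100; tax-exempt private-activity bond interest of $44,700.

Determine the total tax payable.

General income tax:
  $172,000 × 16% = $27,520
  $73,300 × 28% = $20,524
  → $48,044

Shadow minimum tax:
  Adjusted income: $245,300 + $40,100 + $44,700 = $330,100
  Less exemption $100,000 → base $230,100
  $230,100 × 27% = $62,127

$62,127 > $48,044, so the shadow minimum tax is the binding amount.

$62,127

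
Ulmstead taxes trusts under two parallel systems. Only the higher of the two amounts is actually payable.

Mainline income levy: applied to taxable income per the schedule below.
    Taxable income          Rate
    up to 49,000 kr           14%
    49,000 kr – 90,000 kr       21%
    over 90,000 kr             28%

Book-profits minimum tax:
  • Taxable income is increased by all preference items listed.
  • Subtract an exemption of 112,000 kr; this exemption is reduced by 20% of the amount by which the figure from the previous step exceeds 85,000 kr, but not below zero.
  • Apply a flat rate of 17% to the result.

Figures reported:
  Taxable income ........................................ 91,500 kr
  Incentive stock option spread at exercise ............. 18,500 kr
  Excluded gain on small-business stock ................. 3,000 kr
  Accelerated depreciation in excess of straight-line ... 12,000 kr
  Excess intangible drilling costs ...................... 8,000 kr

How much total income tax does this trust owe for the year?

15,890 kr

Book-profits minimum tax:
  Adjusted income: 91,500 kr + 18,500 kr + 3,000 kr + 12,000 kr + 8,000 kr = 133,000 kr
  Exemption: 112,000 kr − 20% × (133,000 kr − 85,000 kr) = 112,000 kr − 9,600 kr = 102,400 kr
  Base: 133,000 kr − 102,400 kr = 30,600 kr
  30,600 kr × 17% = 5,202 kr

Mainline income levy:
  49,000 kr × 14% = 6,860 kr
  41,000 kr × 21% = 8,610 kr
  1,500 kr × 28% = 420 kr
  → 15,890 kr

15,890 kr > 5,202 kr, so the mainline income levy governs.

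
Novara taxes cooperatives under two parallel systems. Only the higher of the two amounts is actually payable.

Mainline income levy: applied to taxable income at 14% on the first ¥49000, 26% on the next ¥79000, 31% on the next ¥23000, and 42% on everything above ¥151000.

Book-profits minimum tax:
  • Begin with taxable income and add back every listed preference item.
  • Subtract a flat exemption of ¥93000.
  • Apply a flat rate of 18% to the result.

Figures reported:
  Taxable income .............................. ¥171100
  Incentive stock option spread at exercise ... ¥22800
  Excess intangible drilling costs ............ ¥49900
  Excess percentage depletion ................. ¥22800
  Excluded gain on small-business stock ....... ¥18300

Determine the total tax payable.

¥42972

Book-profits minimum tax:
  Adjusted income: ¥171100 + ¥22800 + ¥49900 + ¥22800 + ¥18300 = ¥284900
  Less exemption ¥93000 → base ¥191900
  ¥191900 × 18% = ¥34542

Mainline income levy:
  ¥49000 × 14% = ¥6860
  ¥79000 × 26% = ¥20540
  ¥23000 × 31% = ¥7130
  ¥20100 × 42% = ¥8442
  → ¥42972

¥42972 > ¥34542, so the mainline income levy governs.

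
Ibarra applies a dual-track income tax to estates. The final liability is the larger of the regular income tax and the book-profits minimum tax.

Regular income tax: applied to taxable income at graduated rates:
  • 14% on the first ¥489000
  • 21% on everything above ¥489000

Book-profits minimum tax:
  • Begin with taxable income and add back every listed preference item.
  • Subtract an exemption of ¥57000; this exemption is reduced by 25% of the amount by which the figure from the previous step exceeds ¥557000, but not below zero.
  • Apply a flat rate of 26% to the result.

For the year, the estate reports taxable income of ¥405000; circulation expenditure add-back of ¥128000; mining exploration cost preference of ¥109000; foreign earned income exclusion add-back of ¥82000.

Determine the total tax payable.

Regular income tax:
  ¥405000 × 14% = ¥56700

Book-profits minimum tax:
  Adjusted income: ¥405000 + ¥128000 + ¥109000 + ¥82000 = ¥724000
  Exemption: ¥57000 − 25% × (¥724000 − ¥557000) = ¥57000 − ¥41750 = ¥15250
  Base: ¥724000 − ¥15250 = ¥708750
  ¥708750 × 26% = ¥184275

¥184275 > ¥56700, so the book-profits minimum tax is the binding amount.

¥184275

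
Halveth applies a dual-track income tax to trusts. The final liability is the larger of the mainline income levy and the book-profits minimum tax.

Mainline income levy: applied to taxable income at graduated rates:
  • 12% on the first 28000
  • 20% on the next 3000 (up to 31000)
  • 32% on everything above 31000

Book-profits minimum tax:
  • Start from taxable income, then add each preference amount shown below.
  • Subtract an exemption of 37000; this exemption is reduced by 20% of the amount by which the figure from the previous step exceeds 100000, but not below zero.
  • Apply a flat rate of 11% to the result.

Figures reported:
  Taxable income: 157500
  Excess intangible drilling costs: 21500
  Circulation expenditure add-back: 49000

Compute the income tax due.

Book-profits minimum tax:
  Adjusted income: 157500 + 21500 + 49000 = 228000
  Exemption: 37000 − 20% × (228000 − 100000) = 37000 − 25600 = 11400
  Base: 228000 − 11400 = 216600
  216600 × 11% = 23826

Mainline income levy:
  28000 × 12% = 3360
  3000 × 20% = 600
  126500 × 32% = 40480
  → 44440

44440 > 23826, so the mainline income levy governs.

44440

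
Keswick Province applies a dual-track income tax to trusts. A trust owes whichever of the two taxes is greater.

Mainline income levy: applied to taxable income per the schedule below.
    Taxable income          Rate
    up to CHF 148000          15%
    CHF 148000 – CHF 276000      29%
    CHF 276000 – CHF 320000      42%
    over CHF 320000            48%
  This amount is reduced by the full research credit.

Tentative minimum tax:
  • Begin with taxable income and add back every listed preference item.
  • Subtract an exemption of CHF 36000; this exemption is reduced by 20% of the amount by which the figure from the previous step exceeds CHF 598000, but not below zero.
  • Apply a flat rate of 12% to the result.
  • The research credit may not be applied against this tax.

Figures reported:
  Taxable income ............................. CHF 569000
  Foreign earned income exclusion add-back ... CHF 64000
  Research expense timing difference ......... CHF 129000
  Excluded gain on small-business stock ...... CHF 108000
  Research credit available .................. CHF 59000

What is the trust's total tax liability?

Mainline income levy:
  CHF 148000 × 15% = CHF 22200
  CHF 128000 × 29% = CHF 37120
  CHF 44000 × 42% = CHF 18480
  CHF 249000 × 48% = CHF 119520
  → CHF 197320
  Less research credit CHF 59000 → CHF 138320

Tentative minimum tax:
  Adjusted income: CHF 569000 + CHF 64000 + CHF 129000 + CHF 108000 = CHF 870000
  Exemption: 20% × (CHF 870000 − CHF 598000) = CHF 54400 ≥ CHF 36000, so the exemption is fully phased out
  Base: CHF 870000 − CHF 0 = CHF 870000
  CHF 870000 × 12% = CHF 104400

CHF 138320 > CHF 104400, so the mainline income levy governs.

CHF 138320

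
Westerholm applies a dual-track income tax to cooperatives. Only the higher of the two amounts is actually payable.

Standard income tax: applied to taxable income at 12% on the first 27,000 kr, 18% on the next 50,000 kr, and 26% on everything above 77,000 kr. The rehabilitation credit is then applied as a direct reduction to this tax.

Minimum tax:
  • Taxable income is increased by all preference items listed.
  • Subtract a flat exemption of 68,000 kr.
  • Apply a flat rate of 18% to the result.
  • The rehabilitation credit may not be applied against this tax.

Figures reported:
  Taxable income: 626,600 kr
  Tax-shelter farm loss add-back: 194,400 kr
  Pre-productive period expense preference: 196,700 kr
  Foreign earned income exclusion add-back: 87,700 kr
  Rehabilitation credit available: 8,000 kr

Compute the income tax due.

Minimum tax:
  Adjusted income: 626,600 kr + 194,400 kr + 196,700 kr + 87,700 kr = 1,105,400 kr
  Less exemption 68,000 kr → base 1,037,400 kr
  1,037,400 kr × 18% = 186,732 kr

Standard income tax:
  27,000 kr × 12% = 3,240 kr
  50,000 kr × 18% = 9,000 kr
  549,600 kr × 26% = 142,896 kr
  → 155,136 kr
  Less rehabilitation credit 8,000 kr → 147,136 kr

186,732 kr > 147,136 kr, so the minimum tax is the binding amount.

186,732 kr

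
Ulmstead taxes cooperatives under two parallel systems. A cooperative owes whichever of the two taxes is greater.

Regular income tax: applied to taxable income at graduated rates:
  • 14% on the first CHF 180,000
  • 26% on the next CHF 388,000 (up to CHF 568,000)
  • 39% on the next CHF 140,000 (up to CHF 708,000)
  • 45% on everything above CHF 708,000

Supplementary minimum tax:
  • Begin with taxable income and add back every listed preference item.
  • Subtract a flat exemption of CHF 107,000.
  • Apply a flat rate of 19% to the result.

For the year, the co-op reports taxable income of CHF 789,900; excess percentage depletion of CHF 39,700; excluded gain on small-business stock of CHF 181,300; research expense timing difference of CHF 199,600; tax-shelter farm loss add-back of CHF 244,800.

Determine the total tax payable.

CHF 256,177

Supplementary minimum tax:
  Adjusted income: CHF 789,900 + CHF 39,700 + CHF 181,300 + CHF 199,600 + CHF 244,800 = CHF 1,455,300
  Less exemption CHF 107,000 → base CHF 1,348,300
  CHF 1,348,300 × 19% = CHF 256,177

Regular income tax:
  CHF 180,000 × 14% = CHF 25,200
  CHF 388,000 × 26% = CHF 100,880
  CHF 140,000 × 39% = CHF 54,600
  CHF 81,900 × 45% = CHF 36,855
  → CHF 217,535

CHF 256,177 > CHF 217,535, so the supplementary minimum tax is the binding amount.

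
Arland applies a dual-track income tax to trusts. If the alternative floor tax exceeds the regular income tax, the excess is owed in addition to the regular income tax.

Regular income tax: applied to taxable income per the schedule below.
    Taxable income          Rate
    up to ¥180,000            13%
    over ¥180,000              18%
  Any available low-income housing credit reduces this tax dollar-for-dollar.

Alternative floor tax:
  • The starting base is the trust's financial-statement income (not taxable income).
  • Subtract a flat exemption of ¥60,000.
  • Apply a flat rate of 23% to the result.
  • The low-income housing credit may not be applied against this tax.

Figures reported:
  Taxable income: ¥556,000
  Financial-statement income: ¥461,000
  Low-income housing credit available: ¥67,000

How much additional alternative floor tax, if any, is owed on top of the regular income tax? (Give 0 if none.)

Regular income tax:
  ¥180,000 × 13% = ¥23,400
  ¥376,000 × 18% = ¥67,680
  → ¥91,080
  Less low-income housing credit ¥67,000 → ¥24,080

Alternative floor tax:
  Base (financial-statement income): ¥461,000
  Less exemption ¥60,000 → base ¥401,000
  ¥401,000 × 23% = ¥92,230

Excess of alternative floor tax over regular income tax: ¥92,230 − ¥24,080 = ¥68,150.

¥68,150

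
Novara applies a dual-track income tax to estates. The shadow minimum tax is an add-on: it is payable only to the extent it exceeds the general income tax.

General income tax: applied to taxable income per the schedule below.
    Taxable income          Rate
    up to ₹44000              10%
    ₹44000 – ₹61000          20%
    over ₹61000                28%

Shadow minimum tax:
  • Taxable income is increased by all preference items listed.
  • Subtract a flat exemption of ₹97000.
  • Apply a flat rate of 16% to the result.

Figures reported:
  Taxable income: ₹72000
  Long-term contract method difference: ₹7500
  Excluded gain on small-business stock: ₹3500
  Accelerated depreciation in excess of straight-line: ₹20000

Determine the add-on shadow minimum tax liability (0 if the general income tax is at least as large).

General income tax:
  ₹44000 × 10% = ₹4400
  ₹17000 × 20% = ₹3400
  ₹11000 × 28% = ₹3080
  → ₹10880

Shadow minimum tax:
  Adjusted income: ₹72000 + ₹7500 + ₹3500 + ₹20000 = ₹103000
  Less exemption ₹97000 → base ₹6000
  ₹6000 × 16% = ₹960

₹960 ≤ ₹10880, so no add-on is due.

₹0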